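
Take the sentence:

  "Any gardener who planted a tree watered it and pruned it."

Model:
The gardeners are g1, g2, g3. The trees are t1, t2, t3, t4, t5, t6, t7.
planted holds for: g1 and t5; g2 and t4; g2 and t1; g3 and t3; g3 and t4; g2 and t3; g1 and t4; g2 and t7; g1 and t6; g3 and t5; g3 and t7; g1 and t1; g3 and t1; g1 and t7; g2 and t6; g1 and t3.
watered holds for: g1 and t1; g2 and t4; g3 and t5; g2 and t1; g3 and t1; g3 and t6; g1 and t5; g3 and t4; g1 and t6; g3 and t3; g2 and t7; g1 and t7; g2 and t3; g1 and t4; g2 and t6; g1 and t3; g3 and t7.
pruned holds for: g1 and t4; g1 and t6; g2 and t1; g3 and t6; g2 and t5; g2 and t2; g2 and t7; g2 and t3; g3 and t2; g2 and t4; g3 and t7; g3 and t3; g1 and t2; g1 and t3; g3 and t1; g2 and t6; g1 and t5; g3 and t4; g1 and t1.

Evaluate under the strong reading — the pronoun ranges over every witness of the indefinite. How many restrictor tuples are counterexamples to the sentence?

"it" takes "a tree" as antecedent — a donkey pronoun bound across the clause boundary.
Strong reading: for every (g,t) with planted(g,t), watered(g,t) ∧ pruned(g,t).
Restrictor pairs: (g1,t1) ✓  (g1,t3) ✓  (g1,t4) ✓  (g1,t5) ✓  (g1,t6) ✓  (g1,t7) ✗  (g2,t1) ✓  (g2,t3) ✓  (g2,t4) ✓  (g2,t6) ✓  (g2,t7) ✓  (g3,t1) ✓  (g3,t3) ✓  (g3,t4) ✓  (g3,t5) ✗  (g3,t7) ✓
Counterexamples (restrictor pairs failing the scope): 2.

2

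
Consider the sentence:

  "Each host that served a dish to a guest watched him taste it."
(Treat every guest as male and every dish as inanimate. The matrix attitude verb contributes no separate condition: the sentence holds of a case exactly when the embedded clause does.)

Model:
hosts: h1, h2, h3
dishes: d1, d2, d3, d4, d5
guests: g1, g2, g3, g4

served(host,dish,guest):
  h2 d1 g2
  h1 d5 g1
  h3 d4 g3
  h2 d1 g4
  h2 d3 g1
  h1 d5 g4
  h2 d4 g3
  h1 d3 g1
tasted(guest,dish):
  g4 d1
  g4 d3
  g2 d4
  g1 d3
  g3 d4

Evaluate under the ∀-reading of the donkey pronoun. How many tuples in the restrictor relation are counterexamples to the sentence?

3

"him" takes "a guest" as antecedent and "it" takes "a dish"; both are donkey pronouns co-varying with the restrictor.
Strong reading: for every (h,d,g) with served(h,d,g), tasted(g,d).
Restrictor triples: (h1,d3,g1)→tasted(g1,d3) ✓  (h1,d5,g1)→tasted(g1,d5) ✗  (h1,d5,g4)→tasted(g4,d5) ✗  (h2,d1,g2)→tasted(g2,d1) ✗  (h2,d1,g4)→tasted(g4,d1) ✓  (h2,d3,g1)→tasted(g1,d3) ✓  (h2,d4,g3)→tasted(g3,d4) ✓  (h3,d4,g3)→tasted(g3,d4) ✓
Counterexamples (restrictor triples failing the scope): 3.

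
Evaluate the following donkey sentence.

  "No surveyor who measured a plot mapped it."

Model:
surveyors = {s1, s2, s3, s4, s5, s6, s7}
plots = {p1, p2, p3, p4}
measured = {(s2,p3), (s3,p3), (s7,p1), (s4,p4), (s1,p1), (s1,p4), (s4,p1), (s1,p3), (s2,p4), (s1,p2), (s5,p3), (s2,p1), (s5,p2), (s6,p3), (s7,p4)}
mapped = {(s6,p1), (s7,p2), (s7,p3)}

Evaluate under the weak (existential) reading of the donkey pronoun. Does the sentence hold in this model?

"it" takes "a plot" as antecedent — a donkey pronoun bound across the clause boundary.
Truth condition: for no (s,p) with measured(s,p) does mapped(s,p) hold.
Restrictor pairs — does the scope hold? (s1,p1):fails  (s1,p2):fails  (s1,p3):fails  (s1,p4):fails  (s2,p1):fails  (s2,p3):fails  (s2,p4):fails  (s3,p3):fails  (s4,p1):fails  (s4,p4):fails  (s5,p2):fails  (s5,p3):fails  (s6,p3):fails  (s7,p1):fails  (s7,p4):fails
Scope holds for no restrictor pair, so the sentence is true.

True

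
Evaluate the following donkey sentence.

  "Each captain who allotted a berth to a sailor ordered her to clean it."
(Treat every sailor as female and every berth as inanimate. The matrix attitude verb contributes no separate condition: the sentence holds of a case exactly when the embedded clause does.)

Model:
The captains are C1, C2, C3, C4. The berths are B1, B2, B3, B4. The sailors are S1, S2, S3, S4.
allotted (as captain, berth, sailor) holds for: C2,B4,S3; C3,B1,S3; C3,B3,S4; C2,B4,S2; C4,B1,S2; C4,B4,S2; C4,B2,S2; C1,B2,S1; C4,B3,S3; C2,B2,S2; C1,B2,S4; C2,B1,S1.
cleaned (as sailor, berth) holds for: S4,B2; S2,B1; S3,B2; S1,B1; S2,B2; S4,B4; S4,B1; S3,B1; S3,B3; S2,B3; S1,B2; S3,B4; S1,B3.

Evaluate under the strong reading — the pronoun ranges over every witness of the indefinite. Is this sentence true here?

"her" takes "a sailor" as antecedent and "it" takes "a berth"; both are donkey pronouns co-varying with the restrictor.
Strong reading: for every (c,b,s) with allotted(c,b,s), cleaned(s,b).
Restrictor triples: (C1,B2,S1)→cleaned(S1,B2) ✓  (C1,B2,S4)→cleaned(S4,B2) ✓  (C2,B1,S1)→cleaned(S1,B1) ✓  (C2,B2,S2)→cleaned(S2,B2) ✓  (C2,B4,S2)→cleaned(S2,B4) ✗  (C2,B4,S3)→cleaned(S3,B4) ✓  (C3,B1,S3)→cleaned(S3,B1) ✓  (C3,B3,S4)→cleaned(S4,B3) ✗  (C4,B1,S2)→cleaned(S2,B1) ✓  (C4,B2,S2)→cleaned(S2,B2) ✓  (C4,B3,S3)→cleaned(S3,B3) ✓  (C4,B4,S2)→cleaned(S2,B4) ✗
Counterexample: (C2,B4,S2) — cleaned(S2,B4) does not hold.

False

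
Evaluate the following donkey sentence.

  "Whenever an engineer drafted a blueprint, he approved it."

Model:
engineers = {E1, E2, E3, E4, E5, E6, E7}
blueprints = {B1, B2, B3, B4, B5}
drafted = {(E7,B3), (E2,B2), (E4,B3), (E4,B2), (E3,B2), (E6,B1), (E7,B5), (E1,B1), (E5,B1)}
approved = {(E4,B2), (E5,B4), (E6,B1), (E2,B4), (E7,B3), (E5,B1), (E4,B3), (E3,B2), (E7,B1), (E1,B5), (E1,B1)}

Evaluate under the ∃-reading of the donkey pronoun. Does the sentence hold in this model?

False

"it" takes "a blueprint" as antecedent — a donkey pronoun bound across the clause boundary.
Weak reading: every engineer e with some drafted-blueprint has at least one drafted-blueprint b such that approved(e,b).
Per engineer: E1:✓  E2:✗  E3:✓  E4:✓  E5:✓  E6:✓  E7:✓
E2 has no witness among its drafted-blueprints.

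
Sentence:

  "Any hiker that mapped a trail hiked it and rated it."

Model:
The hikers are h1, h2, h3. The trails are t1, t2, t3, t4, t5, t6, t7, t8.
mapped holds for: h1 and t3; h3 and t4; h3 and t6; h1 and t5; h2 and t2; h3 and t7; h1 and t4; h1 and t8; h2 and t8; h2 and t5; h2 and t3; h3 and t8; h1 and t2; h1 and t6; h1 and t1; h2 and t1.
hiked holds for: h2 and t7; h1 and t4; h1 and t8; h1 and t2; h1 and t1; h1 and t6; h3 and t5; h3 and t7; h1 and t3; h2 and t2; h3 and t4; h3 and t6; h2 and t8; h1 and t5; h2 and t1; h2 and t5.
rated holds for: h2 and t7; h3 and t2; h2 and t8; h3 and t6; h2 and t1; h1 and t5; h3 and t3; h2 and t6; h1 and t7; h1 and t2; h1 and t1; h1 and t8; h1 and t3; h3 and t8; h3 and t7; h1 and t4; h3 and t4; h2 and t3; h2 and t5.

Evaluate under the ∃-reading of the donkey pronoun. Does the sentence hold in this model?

True

"it" takes "a trail" as antecedent — a donkey pronoun bound across the clause boundary.
Weak reading: every hiker h with some mapped-trail has at least one mapped-trail t such that hiked(h,t) ∧ rated(h,t).
Per hiker: h1:✓  h2:✓  h3:✓
Every hiker in the restrictor has a witness.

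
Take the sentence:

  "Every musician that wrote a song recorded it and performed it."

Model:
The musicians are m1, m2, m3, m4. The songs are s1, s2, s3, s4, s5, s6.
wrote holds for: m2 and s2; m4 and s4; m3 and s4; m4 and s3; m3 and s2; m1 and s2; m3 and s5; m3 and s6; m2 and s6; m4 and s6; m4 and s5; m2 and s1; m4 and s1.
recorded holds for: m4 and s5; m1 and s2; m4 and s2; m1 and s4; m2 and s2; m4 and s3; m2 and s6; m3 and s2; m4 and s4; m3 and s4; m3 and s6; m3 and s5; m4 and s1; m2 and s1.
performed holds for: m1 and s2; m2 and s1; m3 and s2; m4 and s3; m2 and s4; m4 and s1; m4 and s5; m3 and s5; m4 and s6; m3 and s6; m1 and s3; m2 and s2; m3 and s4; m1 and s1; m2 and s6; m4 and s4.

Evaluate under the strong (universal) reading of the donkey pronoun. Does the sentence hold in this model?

False

"it" takes "a song" as antecedent — a donkey pronoun bound across the clause boundary.
Strong reading: for every (m,s) with wrote(m,s), recorded(m,s) ∧ performed(m,s).
Restrictor pairs: (m1,s2) ✓  (m2,s1) ✓  (m2,s2) ✓  (m2,s6) ✓  (m3,s2) ✓  (m3,s4) ✓  (m3,s5) ✓  (m3,s6) ✓  (m4,s1) ✓  (m4,s3) ✓  (m4,s4) ✓  (m4,s5) ✓  (m4,s6) ✗
Counterexample: (m4,s6) is in wrote but fails the scope.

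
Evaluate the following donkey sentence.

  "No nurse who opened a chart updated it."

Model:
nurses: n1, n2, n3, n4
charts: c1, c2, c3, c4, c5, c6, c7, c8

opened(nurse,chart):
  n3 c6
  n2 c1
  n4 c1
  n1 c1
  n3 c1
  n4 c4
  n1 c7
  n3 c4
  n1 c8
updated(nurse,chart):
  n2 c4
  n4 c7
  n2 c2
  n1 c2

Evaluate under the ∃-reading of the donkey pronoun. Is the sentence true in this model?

True

"it" takes "a chart" as antecedent — a donkey pronoun bound across the clause boundary.
Truth condition: for no (n,c) with opened(n,c) does updated(n,c) hold.
Restrictor pairs — does the scope hold? (n1,c1):fails  (n1,c7):fails  (n1,c8):fails  (n2,c1):fails  (n3,c1):fails  (n3,c4):fails  (n3,c6):fails  (n4,c1):fails  (n4,c4):fails
Scope holds for no restrictor pair, so the sentence is true.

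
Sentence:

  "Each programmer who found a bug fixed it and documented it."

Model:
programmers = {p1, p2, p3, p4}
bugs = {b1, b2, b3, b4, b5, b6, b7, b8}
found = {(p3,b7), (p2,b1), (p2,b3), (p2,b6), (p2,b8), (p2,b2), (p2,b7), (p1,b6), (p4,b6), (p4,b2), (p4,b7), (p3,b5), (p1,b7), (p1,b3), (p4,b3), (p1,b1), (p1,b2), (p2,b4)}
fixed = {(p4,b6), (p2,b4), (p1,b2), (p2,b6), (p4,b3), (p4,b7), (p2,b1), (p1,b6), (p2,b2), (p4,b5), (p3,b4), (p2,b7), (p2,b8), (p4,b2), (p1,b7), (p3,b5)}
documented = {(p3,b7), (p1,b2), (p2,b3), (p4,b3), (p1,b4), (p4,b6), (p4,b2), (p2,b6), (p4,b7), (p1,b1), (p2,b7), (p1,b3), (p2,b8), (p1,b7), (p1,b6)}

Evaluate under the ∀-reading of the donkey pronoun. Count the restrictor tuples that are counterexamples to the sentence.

"it" takes "a bug" as antecedent — a donkey pronoun bound across the clause boundary.
Strong reading: for every (p,b) with found(p,b), fixed(p,b) ∧ documented(p,b).
Restrictor pairs: (p1,b1) ✗  (p1,b2) ✓  (p1,b3) ✗  (p1,b6) ✓  (p1,b7) ✓  (p2,b1) ✗  (p2,b2) ✗  (p2,b3) ✗  (p2,b4) ✗  (p2,b6) ✓  (p2,b7) ✓  (p2,b8) ✓  (p3,b5) ✗  (p3,b7) ✗  (p4,b2) ✓  (p4,b3) ✓  (p4,b6) ✓  (p4,b7) ✓
Counterexamples (restrictor pairs failing the scope): 8.

8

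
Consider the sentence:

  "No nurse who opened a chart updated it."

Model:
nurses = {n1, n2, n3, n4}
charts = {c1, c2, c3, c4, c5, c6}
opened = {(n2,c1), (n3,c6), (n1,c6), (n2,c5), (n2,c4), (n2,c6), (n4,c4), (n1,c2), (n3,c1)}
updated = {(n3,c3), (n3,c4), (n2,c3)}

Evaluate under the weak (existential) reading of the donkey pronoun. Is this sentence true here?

True

"it" takes "a chart" as antecedent — a donkey pronoun bound across the clause boundary.
Truth condition: for no (n,c) with opened(n,c) does updated(n,c) hold.
Restrictor pairs — does the scope hold? (n1,c2):fails  (n1,c6):fails  (n2,c1):fails  (n2,c4):fails  (n2,c5):fails  (n2,c6):fails  (n3,c1):fails  (n3,c6):fails  (n4,c4):fails
Scope holds for no restrictor pair, so the sentence is true.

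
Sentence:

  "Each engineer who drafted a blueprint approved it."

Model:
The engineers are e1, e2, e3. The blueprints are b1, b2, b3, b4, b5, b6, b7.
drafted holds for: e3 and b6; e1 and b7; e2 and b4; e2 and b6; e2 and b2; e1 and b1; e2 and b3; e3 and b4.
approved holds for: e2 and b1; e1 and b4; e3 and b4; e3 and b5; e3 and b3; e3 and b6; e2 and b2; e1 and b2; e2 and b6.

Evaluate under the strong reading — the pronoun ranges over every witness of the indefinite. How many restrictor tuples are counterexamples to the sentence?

"it" takes "a blueprint" as antecedent — a donkey pronoun bound across the clause boundary.
Strong reading: for every (e,b) with drafted(e,b), approved(e,b).
Restrictor pairs: (e1,b1) ✗  (e1,b7) ✗  (e2,b2) ✓  (e2,b3) ✗  (e2,b4) ✗  (e2,b6) ✓  (e3,b4) ✓  (e3,b6) ✓
Counterexamples (restrictor pairs failing the scope): 4.

4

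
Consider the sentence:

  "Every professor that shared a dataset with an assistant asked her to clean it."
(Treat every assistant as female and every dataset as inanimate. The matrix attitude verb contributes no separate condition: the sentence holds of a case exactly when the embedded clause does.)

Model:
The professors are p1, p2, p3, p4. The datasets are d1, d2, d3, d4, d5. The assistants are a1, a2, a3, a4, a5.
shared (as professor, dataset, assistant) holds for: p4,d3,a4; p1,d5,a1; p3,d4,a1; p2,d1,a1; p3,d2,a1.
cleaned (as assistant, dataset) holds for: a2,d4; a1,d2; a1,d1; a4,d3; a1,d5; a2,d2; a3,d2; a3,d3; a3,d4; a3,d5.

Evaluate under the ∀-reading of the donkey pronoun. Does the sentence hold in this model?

False

"her" takes "an assistant" as antecedent and "it" takes "a dataset"; both are donkey pronouns co-varying with the restrictor.
Strong reading: for every (p,d,a) with shared(p,d,a), cleaned(a,d).
Restrictor triples: (p1,d5,a1)→cleaned(a1,d5) ✓  (p2,d1,a1)→cleaned(a1,d1) ✓  (p3,d2,a1)→cleaned(a1,d2) ✓  (p3,d4,a1)→cleaned(a1,d4) ✗  (p4,d3,a4)→cleaned(a4,d3) ✓
Counterexample: (p3,d4,a1) — cleaned(a1,d4) does not hold.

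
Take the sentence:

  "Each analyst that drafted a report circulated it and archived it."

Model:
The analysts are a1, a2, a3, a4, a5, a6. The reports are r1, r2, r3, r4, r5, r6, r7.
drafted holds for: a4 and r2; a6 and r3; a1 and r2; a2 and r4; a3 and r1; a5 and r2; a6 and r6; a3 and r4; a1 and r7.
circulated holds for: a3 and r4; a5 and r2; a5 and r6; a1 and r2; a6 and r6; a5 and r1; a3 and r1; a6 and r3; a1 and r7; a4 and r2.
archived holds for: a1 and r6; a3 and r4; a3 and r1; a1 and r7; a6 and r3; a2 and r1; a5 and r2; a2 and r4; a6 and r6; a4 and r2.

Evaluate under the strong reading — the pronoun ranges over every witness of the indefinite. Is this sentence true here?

"it" takes "a report" as antecedent — a donkey pronoun bound across the clause boundary.
Strong reading: for every (a,r) with drafted(a,r), circulated(a,r) ∧ archived(a,r).
Restrictor pairs: (a1,r2) ✗  (a1,r7) ✓  (a2,r4) ✗  (a3,r1) ✓  (a3,r4) ✓  (a4,r2) ✓  (a5,r2) ✓  (a6,r3) ✓  (a6,r6) ✓
Counterexample: (a1,r2) is in drafted but fails the scope.

False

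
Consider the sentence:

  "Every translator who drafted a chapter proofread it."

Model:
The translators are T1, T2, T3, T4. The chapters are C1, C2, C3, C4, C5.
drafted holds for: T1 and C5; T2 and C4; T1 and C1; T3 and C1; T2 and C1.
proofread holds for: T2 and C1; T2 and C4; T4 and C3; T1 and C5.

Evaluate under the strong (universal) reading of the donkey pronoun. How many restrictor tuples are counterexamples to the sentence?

"it" takes "a chapter" as antecedent — a donkey pronoun bound across the clause boundary.
Strong reading: for every (t,c) with drafted(t,c), proofread(t,c).
Restrictor pairs: (T1,C1) ✗  (T1,C5) ✓  (T2,C1) ✓  (T2,C4) ✓  (T3,C1) ✗
Counterexamples (restrictor pairs failing the scope): 2.

2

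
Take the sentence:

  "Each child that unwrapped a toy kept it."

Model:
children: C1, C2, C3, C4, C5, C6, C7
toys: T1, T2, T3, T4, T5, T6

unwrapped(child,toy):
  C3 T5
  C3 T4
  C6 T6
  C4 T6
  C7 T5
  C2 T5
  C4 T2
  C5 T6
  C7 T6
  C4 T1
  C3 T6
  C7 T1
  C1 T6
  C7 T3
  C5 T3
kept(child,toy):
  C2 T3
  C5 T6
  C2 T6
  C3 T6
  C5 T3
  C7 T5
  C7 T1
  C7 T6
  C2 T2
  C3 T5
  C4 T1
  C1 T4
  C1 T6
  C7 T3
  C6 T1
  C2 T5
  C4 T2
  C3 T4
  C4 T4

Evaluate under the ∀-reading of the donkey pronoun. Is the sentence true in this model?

False

"it" takes "a toy" as antecedent — a donkey pronoun bound across the clause boundary.
Strong reading: for every (c,t) with unwrapped(c,t), kept(c,t).
Restrictor pairs: (C1,T6) ✓  (C2,T5) ✓  (C3,T4) ✓  (C3,T5) ✓  (C3,T6) ✓  (C4,T1) ✓  (C4,T2) ✓  (C4,T6) ✗  (C5,T3) ✓  (C5,T6) ✓  (C6,T6) ✗  (C7,T1) ✓  (C7,T3) ✓  (C7,T5) ✓  (C7,T6) ✓
Counterexample: (C4,T6) is in unwrapped but fails the scope.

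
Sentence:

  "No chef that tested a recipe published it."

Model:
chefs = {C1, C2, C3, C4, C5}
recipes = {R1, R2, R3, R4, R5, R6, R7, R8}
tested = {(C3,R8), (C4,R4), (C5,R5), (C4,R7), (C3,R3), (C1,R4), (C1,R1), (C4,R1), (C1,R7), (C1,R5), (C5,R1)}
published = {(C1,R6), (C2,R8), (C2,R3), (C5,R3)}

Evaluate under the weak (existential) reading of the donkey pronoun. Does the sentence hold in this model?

"it" takes "a recipe" as antecedent — a donkey pronoun bound across the clause boundary.
Truth condition: for no (c,r) with tested(c,r) does published(c,r) hold.
Restrictor pairs — does the scope hold? (C1,R1):fails  (C1,R4):fails  (C1,R5):fails  (C1,R7):fails  (C3,R3):fails  (C3,R8):fails  (C4,R1):fails  (C4,R4):fails  (C4,R7):fails  (C5,R1):fails  (C5,R5):fails
Scope holds for no restrictor pair, so the sentence is true.

True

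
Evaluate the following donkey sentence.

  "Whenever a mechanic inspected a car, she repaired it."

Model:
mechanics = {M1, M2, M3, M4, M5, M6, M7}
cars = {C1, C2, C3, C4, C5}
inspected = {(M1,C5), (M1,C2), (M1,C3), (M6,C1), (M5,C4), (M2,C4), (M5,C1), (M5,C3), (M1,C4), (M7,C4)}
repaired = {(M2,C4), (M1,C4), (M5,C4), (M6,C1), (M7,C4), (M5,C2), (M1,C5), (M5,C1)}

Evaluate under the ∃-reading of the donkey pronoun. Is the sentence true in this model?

True

"it" takes "a car" as antecedent — a donkey pronoun bound across the clause boundary.
Weak reading: every mechanic m with some inspected-car has at least one inspected-car c such that repaired(m,c).
Per mechanic: M1:✓  M2:✓  M5:✓  M6:✓  M7:✓
Every mechanic in the restrictor has a witness.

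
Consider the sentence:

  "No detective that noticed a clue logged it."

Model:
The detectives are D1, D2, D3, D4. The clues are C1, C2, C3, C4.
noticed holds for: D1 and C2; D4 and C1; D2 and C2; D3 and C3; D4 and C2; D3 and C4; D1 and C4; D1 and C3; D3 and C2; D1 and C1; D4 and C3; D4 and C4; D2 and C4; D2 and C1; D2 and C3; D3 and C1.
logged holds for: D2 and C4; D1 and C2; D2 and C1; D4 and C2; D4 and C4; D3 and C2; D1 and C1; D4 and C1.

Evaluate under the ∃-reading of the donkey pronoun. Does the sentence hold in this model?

False

"it" takes "a clue" as antecedent — a donkey pronoun bound across the clause boundary.
Truth condition: for no (d,c) with noticed(d,c) does logged(d,c) hold.
Restrictor pairs — does the scope hold? (D1,C1):holds  (D1,C2):holds  (D1,C3):fails  (D1,C4):fails  (D2,C1):holds  (D2,C2):fails  (D2,C3):fails  (D2,C4):holds  (D3,C1):fails  (D3,C2):holds  (D3,C3):fails  (D3,C4):fails  (D4,C1):holds  (D4,C2):holds  (D4,C3):fails  (D4,C4):holds
Scope holds for 8 pair(s), so the sentence is false.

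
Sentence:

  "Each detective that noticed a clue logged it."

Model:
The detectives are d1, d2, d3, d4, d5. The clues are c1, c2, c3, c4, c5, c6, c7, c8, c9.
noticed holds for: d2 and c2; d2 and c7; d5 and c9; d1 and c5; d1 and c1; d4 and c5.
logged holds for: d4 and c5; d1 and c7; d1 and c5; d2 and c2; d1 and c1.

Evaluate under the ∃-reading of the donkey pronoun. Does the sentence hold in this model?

False

"it" takes "a clue" as antecedent — a donkey pronoun bound across the clause boundary.
Weak reading: every detective d with some noticed-clue has at least one noticed-clue c such that logged(d,c).
Per detective: d1:✓  d2:✓  d4:✓  d5:✗
d5 has no witness among its noticed-clues.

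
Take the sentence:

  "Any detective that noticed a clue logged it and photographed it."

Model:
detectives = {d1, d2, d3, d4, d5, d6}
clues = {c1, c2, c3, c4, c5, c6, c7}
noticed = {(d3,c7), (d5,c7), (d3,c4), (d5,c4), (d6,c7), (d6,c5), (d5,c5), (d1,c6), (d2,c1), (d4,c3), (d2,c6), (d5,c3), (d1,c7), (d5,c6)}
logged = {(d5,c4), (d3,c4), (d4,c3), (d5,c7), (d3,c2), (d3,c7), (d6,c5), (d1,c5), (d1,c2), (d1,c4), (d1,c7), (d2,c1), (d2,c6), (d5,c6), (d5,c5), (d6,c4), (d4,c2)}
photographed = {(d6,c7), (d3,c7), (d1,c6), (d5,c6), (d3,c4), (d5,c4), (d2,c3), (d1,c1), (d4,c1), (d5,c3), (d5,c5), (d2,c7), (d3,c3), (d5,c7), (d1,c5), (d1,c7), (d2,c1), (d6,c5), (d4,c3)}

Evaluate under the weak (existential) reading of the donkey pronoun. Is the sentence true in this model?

"it" takes "a clue" as antecedent — a donkey pronoun bound across the clause boundary.
Weak reading: every detective d with some noticed-clue has at least one noticed-clue c such that logged(d,c) ∧ photographed(d,c).
Per detective: d1:✓  d2:✓  d3:✓  d4:✓  d5:✓  d6:✓
Every detective in the restrictor has a witness.

True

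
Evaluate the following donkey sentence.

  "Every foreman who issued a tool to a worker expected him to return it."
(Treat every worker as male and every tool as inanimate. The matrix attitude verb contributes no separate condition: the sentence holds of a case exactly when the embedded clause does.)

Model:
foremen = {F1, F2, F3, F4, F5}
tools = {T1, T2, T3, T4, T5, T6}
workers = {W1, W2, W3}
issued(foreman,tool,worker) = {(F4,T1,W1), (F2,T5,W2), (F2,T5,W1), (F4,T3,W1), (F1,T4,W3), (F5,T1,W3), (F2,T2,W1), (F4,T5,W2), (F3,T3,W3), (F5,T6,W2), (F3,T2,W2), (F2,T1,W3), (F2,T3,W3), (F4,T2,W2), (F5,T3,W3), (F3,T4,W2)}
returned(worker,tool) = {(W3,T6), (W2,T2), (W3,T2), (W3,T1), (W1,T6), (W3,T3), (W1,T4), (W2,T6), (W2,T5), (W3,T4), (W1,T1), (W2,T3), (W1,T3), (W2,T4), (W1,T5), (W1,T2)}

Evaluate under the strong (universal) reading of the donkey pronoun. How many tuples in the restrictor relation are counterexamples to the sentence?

"him" takes "a worker" as antecedent and "it" takes "a tool"; both are donkey pronouns co-varying with the restrictor.
Strong reading: for every (f,t,w) with issued(f,t,w), returned(w,t).
Restrictor triples: (F1,T4,W3)→returned(W3,T4) ✓  (F2,T1,W3)→returned(W3,T1) ✓  (F2,T2,W1)→returned(W1,T2) ✓  (F2,T3,W3)→returned(W3,T3) ✓  (F2,T5,W1)→returned(W1,T5) ✓  (F2,T5,W2)→returned(W2,T5) ✓  (F3,T2,W2)→returned(W2,T2) ✓  (F3,T3,W3)→returned(W3,T3) ✓  (F3,T4,W2)→returned(W2,T4) ✓  (F4,T1,W1)→returned(W1,T1) ✓  (F4,T2,W2)→returned(W2,T2) ✓  (F4,T3,W1)→returned(W1,T3) ✓  (F4,T5,W2)→returned(W2,T5) ✓  (F5,T1,W3)→returned(W3,T1) ✓  (F5,T3,W3)→returned(W3,T3) ✓  (F5,T6,W2)→returned(W2,T6) ✓
Counterexamples (restrictor triples failing the scope): 0.

0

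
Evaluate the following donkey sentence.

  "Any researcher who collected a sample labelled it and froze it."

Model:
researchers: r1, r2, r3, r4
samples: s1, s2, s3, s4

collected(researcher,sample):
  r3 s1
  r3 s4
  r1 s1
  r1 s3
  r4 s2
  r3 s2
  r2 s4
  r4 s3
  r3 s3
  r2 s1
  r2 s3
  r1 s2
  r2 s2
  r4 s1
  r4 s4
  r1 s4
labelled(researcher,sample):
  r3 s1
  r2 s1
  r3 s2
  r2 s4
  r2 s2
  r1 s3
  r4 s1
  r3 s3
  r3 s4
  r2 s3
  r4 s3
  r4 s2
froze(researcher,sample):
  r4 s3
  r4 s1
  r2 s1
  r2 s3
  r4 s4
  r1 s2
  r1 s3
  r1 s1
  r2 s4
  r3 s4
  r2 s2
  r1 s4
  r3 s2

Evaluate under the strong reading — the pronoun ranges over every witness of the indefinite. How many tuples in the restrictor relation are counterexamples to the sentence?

"it" takes "a sample" as antecedent — a donkey pronoun bound across the clause boundary.
Strong reading: for every (r,s) with collected(r,s), labelled(r,s) ∧ froze(r,s).
Restrictor pairs: (r1,s1) ✗  (r1,s2) ✗  (r1,s3) ✓  (r1,s4) ✗  (r2,s1) ✓  (r2,s2) ✓  (r2,s3) ✓  (r2,s4) ✓  (r3,s1) ✗  (r3,s2) ✓  (r3,s3) ✗  (r3,s4) ✓  (r4,s1) ✓  (r4,s2) ✗  (r4,s3) ✓  (r4,s4) ✗
Counterexamples (restrictor pairs failing the scope): 7.

7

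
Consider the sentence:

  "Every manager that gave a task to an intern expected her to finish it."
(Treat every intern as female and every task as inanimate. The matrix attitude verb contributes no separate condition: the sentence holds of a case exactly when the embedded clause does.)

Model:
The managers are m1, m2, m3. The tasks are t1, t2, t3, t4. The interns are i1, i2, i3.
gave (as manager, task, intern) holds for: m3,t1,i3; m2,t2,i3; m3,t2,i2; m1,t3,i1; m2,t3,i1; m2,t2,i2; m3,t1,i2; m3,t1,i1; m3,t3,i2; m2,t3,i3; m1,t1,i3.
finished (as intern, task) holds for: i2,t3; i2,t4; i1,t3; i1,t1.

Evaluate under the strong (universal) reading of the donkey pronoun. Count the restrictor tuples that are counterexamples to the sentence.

"her" takes "an intern" as antecedent and "it" takes "a task"; both are donkey pronouns co-varying with the restrictor.
Strong reading: for every (m,t,i) with gave(m,t,i), finished(i,t).
Restrictor triples: (m1,t1,i3)→finished(i3,t1) ✗  (m1,t3,i1)→finished(i1,t3) ✓  (m2,t2,i2)→finished(i2,t2) ✗  (m2,t2,i3)→finished(i3,t2) ✗  (m2,t3,i1)→finished(i1,t3) ✓  (m2,t3,i3)→finished(i3,t3) ✗  (m3,t1,i1)→finished(i1,t1) ✓  (m3,t1,i2)→finished(i2,t1) ✗  (m3,t1,i3)→finished(i3,t1) ✗  (m3,t2,i2)→finished(i2,t2) ✗  (m3,t3,i2)→finished(i2,t3) ✓
Counterexamples (restrictor triples failing the scope): 7.

7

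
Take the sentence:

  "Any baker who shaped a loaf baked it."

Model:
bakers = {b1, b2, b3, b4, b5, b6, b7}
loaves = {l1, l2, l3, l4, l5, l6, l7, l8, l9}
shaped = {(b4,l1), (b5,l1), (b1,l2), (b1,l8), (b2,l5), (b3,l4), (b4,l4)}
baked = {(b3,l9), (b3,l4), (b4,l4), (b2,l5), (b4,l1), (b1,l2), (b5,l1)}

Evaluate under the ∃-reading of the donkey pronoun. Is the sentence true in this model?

True

"it" takes "a loaf" as antecedent — a donkey pronoun bound across the clause boundary.
Weak reading: every baker b with some shaped-loaf has at least one shaped-loaf l such that baked(b,l).
Per baker: b1:✓  b2:✓  b3:✓  b4:✓  b5:✓
Every baker in the restrictor has a witness.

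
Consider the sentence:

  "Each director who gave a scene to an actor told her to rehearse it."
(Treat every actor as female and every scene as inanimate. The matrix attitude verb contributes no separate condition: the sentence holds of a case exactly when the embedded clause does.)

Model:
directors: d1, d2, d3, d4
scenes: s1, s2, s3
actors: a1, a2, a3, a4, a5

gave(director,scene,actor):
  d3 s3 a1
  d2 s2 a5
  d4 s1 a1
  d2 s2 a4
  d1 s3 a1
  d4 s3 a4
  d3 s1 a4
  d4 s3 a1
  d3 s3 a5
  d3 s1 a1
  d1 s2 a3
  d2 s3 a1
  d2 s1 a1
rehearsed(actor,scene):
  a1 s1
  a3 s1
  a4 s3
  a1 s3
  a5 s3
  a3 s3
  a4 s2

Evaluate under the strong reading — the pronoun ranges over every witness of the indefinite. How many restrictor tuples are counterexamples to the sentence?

3

"her" takes "an actor" as antecedent and "it" takes "a scene"; both are donkey pronouns co-varying with the restrictor.
Strong reading: for every (d,s,a) with gave(d,s,a), rehearsed(a,s).
Restrictor triples: (d1,s2,a3)→rehearsed(a3,s2) ✗  (d1,s3,a1)→rehearsed(a1,s3) ✓  (d2,s1,a1)→rehearsed(a1,s1) ✓  (d2,s2,a4)→rehearsed(a4,s2) ✓  (d2,s2,a5)→rehearsed(a5,s2) ✗  (d2,s3,a1)→rehearsed(a1,s3) ✓  (d3,s1,a1)→rehearsed(a1,s1) ✓  (d3,s1,a4)→rehearsed(a4,s1) ✗  (d3,s3,a1)→rehearsed(a1,s3) ✓  (d3,s3,a5)→rehearsed(a5,s3) ✓  (d4,s1,a1)→rehearsed(a1,s1) ✓  (d4,s3,a1)→rehearsed(a1,s3) ✓  (d4,s3,a4)→rehearsed(a4,s3) ✓
Counterexamples (restrictor triples failing the scope): 3.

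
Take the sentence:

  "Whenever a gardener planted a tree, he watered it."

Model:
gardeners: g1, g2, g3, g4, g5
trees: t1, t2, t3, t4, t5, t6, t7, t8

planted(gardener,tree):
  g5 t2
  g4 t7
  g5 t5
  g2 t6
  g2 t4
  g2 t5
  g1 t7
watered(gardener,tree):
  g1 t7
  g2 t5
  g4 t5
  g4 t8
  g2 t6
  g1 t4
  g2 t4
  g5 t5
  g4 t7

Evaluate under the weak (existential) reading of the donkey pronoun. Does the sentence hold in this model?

"it" takes "a tree" as antecedent — a donkey pronoun bound across the clause boundary.
Weak reading: every gardener g with some planted-tree has at least one planted-tree t such that watered(g,t).
Per gardener: g1:✓  g2:✓  g4:✓  g5:✓
Every gardener in the restrictor has a witness.

True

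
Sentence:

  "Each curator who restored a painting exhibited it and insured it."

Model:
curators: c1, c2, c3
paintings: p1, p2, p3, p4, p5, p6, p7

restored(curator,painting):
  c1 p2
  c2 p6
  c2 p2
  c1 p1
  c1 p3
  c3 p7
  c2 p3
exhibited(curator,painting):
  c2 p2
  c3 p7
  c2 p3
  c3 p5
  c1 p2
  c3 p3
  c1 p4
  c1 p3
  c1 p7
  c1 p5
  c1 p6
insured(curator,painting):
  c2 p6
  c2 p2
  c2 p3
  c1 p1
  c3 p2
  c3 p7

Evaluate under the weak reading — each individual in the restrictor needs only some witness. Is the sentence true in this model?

False

"it" takes "a painting" as antecedent — a donkey pronoun bound across the clause boundary.
Weak reading: every curator c with some restored-painting has at least one restored-painting p such that exhibited(c,p) ∧ insured(c,p).
Per curator: c1:✗  c2:✓  c3:✓
c1 has no witness among its restored-paintings.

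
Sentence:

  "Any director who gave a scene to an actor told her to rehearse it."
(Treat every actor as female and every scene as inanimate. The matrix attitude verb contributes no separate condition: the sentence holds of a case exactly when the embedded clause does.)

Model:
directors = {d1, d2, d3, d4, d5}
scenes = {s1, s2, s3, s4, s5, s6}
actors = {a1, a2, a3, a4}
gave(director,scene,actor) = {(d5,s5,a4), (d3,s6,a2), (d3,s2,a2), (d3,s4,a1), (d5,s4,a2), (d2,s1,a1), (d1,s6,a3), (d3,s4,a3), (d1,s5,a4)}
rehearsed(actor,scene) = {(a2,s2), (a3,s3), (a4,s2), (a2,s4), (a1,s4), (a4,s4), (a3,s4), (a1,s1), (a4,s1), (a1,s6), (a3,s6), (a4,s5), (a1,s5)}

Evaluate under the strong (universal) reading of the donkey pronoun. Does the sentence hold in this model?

False

"her" takes "an actor" as antecedent and "it" takes "a scene"; both are donkey pronouns co-varying with the restrictor.
Strong reading: for every (d,s,a) with gave(d,s,a), rehearsed(a,s).
Restrictor triples: (d1,s5,a4)→rehearsed(a4,s5) ✓  (d1,s6,a3)→rehearsed(a3,s6) ✓  (d2,s1,a1)→rehearsed(a1,s1) ✓  (d3,s2,a2)→rehearsed(a2,s2) ✓  (d3,s4,a1)→rehearsed(a1,s4) ✓  (d3,s4,a3)→rehearsed(a3,s4) ✓  (d3,s6,a2)→rehearsed(a2,s6) ✗  (d5,s4,a2)→rehearsed(a2,s4) ✓  (d5,s5,a4)→rehearsed(a4,s5) ✓
Counterexample: (d3,s6,a2) — rehearsed(a2,s6) does not hold.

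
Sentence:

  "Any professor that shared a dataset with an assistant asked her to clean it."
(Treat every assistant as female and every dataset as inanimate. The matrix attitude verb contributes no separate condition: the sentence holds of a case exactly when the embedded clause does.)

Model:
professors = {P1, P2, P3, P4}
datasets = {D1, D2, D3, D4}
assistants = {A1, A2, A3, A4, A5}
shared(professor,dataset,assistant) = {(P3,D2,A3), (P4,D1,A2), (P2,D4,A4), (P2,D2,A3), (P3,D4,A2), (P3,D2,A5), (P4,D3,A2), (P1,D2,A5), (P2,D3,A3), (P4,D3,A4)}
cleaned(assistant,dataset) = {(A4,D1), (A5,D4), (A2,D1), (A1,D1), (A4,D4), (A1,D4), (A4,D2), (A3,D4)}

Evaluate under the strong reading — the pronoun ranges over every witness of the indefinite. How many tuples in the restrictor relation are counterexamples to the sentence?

"her" takes "an assistant" as antecedent and "it" takes "a dataset"; both are donkey pronouns co-varying with the restrictor.
Strong reading: for every (p,d,a) with shared(p,d,a), cleaned(a,d).
Restrictor triples: (P1,D2,A5)→cleaned(A5,D2) ✗  (P2,D2,A3)→cleaned(A3,D2) ✗  (P2,D3,A3)→cleaned(A3,D3) ✗  (P2,D4,A4)→cleaned(A4,D4) ✓  (P3,D2,A3)→cleaned(A3,D2) ✗  (P3,D2,A5)→cleaned(A5,D2) ✗  (P3,D4,A2)→cleaned(A2,D4) ✗  (P4,D1,A2)→cleaned(A2,D1) ✓  (P4,D3,A2)→cleaned(A2,D3) ✗  (P4,D3,A4)→cleaned(A4,D3) ✗
Counterexamples (restrictor triples failing the scope): 8.

8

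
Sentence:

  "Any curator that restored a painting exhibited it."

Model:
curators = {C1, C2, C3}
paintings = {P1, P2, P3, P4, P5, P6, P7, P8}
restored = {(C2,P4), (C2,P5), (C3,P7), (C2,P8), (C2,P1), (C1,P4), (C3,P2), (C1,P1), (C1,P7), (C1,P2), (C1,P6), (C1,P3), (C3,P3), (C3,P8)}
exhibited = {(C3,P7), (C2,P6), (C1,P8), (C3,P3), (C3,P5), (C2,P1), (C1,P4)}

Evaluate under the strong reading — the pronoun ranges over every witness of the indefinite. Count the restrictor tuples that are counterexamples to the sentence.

10

"it" takes "a painting" as antecedent — a donkey pronoun bound across the clause boundary.
Strong reading: for every (c,p) with restored(c,p), exhibited(c,p).
Restrictor pairs: (C1,P1) ✗  (C1,P2) ✗  (C1,P3) ✗  (C1,P4) ✓  (C1,P6) ✗  (C1,P7) ✗  (C2,P1) ✓  (C2,P4) ✗  (C2,P5) ✗  (C2,P8) ✗  (C3,P2) ✗  (C3,P3) ✓  (C3,P7) ✓  (C3,P8) ✗
Counterexamples (restrictor pairs failing the scope): 10.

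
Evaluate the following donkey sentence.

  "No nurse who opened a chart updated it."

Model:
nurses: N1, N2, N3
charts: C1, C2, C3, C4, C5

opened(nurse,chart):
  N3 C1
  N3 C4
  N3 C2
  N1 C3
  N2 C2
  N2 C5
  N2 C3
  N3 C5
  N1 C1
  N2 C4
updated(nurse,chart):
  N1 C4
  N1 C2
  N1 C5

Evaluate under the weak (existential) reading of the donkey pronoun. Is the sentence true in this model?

"it" takes "a chart" as antecedent — a donkey pronoun bound across the clause boundary.
Truth condition: for no (n,c) with opened(n,c) does updated(n,c) hold.
Restrictor pairs — does the scope hold? (N1,C1):fails  (N1,C3):fails  (N2,C2):fails  (N2,C3):fails  (N2,C4):fails  (N2,C5):fails  (N3,C1):fails  (N3,C2):fails  (N3,C4):fails  (N3,C5):fails
Scope holds for no restrictor pair, so the sentence is true.

True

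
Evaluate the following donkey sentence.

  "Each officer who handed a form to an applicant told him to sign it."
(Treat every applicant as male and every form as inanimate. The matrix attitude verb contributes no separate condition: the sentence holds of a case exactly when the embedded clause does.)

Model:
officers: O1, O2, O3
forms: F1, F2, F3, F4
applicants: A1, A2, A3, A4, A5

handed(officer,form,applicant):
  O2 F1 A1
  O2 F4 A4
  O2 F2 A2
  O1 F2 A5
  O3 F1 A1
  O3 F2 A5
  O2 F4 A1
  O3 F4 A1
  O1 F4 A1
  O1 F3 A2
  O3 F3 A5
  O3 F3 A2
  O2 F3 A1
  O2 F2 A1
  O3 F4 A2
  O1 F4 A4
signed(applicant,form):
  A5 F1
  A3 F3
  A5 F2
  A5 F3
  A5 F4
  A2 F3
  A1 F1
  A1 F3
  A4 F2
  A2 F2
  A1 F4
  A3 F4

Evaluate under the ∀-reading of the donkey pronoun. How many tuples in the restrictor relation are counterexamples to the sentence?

4

"him" takes "an applicant" as antecedent and "it" takes "a form"; both are donkey pronouns co-varying with the restrictor.
Strong reading: for every (o,f,a) with handed(o,f,a), signed(a,f).
Restrictor triples: (O1,F2,A5)→signed(A5,F2) ✓  (O1,F3,A2)→signed(A2,F3) ✓  (O1,F4,A1)→signed(A1,F4) ✓  (O1,F4,A4)→signed(A4,F4) ✗  (O2,F1,A1)→signed(A1,F1) ✓  (O2,F2,A1)→signed(A1,F2) ✗  (O2,F2,A2)→signed(A2,F2) ✓  (O2,F3,A1)→signed(A1,F3) ✓  (O2,F4,A1)→signed(A1,F4) ✓  (O2,F4,A4)→signed(A4,F4) ✗  (O3,F1,A1)→signed(A1,F1) ✓  (O3,F2,A5)→signed(A5,F2) ✓  (O3,F3,A2)→signed(A2,F3) ✓  (O3,F3,A5)→signed(A5,F3) ✓  (O3,F4,A1)→signed(A1,F4) ✓  (O3,F4,A2)→signed(A2,F4) ✗
Counterexamples (restrictor triples failing the scope): 4.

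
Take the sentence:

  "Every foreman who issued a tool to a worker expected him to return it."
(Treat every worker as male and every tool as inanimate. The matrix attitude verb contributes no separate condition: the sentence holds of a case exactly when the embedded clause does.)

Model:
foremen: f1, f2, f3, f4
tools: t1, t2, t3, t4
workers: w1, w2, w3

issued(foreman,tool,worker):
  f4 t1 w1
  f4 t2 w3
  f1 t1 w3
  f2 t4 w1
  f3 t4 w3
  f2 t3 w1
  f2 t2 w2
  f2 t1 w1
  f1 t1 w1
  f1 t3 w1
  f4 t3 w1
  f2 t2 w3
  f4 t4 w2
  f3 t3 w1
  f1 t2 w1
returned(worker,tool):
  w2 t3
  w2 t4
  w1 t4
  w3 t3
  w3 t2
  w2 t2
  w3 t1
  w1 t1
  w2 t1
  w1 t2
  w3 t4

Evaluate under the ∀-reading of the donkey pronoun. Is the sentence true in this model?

False

"him" takes "a worker" as antecedent and "it" takes "a tool"; both are donkey pronouns co-varying with the restrictor.
Strong reading: for every (f,t,w) with issued(f,t,w), returned(w,t).
Restrictor triples: (f1,t1,w1)→returned(w1,t1) ✓  (f1,t1,w3)→returned(w3,t1) ✓  (f1,t2,w1)→returned(w1,t2) ✓  (f1,t3,w1)→returned(w1,t3) ✗  (f2,t1,w1)→returned(w1,t1) ✓  (f2,t2,w2)→returned(w2,t2) ✓  (f2,t2,w3)→returned(w3,t2) ✓  (f2,t3,w1)→returned(w1,t3) ✗  (f2,t4,w1)→returned(w1,t4) ✓  (f3,t3,w1)→returned(w1,t3) ✗  (f3,t4,w3)→returned(w3,t4) ✓  (f4,t1,w1)→returned(w1,t1) ✓  (f4,t2,w3)→returned(w3,t2) ✓  (f4,t3,w1)→returned(w1,t3) ✗  (f4,t4,w2)→returned(w2,t4) ✓
Counterexample: (f1,t3,w1) — returned(w1,t3) does not hold.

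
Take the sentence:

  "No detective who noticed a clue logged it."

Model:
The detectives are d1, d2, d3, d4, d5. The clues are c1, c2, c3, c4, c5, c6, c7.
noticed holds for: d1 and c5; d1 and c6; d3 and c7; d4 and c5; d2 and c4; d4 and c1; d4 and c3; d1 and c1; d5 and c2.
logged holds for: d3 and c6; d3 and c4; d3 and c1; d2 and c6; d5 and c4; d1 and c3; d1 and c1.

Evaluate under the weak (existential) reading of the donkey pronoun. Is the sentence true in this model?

False

"it" takes "a clue" as antecedent — a donkey pronoun bound across the clause boundary.
Truth condition: for no (d,c) with noticed(d,c) does logged(d,c) hold.
Restrictor pairs — does the scope hold? (d1,c1):holds  (d1,c5):fails  (d1,c6):fails  (d2,c4):fails  (d3,c7):fails  (d4,c1):fails  (d4,c3):fails  (d4,c5):fails  (d5,c2):fails
Scope holds for 1 pair(s), so the sentence is false.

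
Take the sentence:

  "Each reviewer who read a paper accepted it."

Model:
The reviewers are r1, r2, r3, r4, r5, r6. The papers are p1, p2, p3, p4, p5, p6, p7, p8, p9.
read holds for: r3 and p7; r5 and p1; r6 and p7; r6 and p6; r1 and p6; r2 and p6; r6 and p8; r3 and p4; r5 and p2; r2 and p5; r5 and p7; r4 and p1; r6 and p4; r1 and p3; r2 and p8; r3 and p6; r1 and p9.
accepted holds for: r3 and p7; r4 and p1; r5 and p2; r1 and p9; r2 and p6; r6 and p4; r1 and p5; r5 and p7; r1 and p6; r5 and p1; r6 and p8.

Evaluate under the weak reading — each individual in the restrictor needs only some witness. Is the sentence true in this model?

True

"it" takes "a paper" as antecedent — a donkey pronoun bound across the clause boundary.
Weak reading: every reviewer r with some read-paper has at least one read-paper p such that accepted(r,p).
Per reviewer: r1:✓  r2:✓  r3:✓  r4:✓  r5:✓  r6:✓
Every reviewer in the restrictor has a witness.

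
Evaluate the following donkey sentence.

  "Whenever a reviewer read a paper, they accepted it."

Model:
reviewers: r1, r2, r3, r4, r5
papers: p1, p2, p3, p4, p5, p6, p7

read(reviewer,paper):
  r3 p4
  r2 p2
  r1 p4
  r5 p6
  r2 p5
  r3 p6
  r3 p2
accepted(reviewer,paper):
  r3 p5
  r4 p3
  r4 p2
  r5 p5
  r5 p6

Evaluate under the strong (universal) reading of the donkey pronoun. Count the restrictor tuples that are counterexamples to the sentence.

"it" takes "a paper" as antecedent — a donkey pronoun bound across the clause boundary.
Strong reading: for every (r,p) with read(r,p), accepted(r,p).
Restrictor pairs: (r1,p4) ✗  (r2,p2) ✗  (r2,p5) ✗  (r3,p2) ✗  (r3,p4) ✗  (r3,p6) ✗  (r5,p6) ✓
Counterexamples (restrictor pairs failing the scope): 6.

6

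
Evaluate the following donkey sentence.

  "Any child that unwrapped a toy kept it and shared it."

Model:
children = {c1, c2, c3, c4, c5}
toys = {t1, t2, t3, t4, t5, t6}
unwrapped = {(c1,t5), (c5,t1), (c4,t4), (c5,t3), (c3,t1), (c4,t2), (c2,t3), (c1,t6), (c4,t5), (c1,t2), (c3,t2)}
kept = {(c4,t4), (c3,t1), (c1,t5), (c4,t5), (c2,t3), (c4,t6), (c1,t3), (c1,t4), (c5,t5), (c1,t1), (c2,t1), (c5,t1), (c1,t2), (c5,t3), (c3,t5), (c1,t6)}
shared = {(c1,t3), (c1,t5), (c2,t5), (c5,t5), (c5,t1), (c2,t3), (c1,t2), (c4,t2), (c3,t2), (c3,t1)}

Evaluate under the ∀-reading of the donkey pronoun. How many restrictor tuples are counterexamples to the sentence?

"it" takes "a toy" as antecedent — a donkey pronoun bound across the clause boundary.
Strong reading: for every (c,t) with unwrapped(c,t), kept(c,t) ∧ shared(c,t).
Restrictor pairs: (c1,t2) ✓  (c1,t5) ✓  (c1,t6) ✗  (c2,t3) ✓  (c3,t1) ✓  (c3,t2) ✗  (c4,t2) ✗  (c4,t4) ✗  (c4,t5) ✗  (c5,t1) ✓  (c5,t3) ✗
Counterexamples (restrictor pairs failing the scope): 6.

6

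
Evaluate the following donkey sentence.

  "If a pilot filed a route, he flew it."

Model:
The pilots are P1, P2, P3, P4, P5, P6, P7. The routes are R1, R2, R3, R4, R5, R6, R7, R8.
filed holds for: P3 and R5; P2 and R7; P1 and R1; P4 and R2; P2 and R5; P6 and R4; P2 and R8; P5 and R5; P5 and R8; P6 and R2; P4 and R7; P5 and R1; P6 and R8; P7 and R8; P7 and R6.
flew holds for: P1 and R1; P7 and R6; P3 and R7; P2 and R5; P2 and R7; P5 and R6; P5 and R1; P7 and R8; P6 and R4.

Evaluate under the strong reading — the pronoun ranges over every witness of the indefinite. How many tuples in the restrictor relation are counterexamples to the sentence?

"it" takes "a route" as antecedent — a donkey pronoun bound across the clause boundary.
Strong reading: for every (p,r) with filed(p,r), flew(p,r).
Restrictor pairs: (P1,R1) ✓  (P2,R5) ✓  (P2,R7) ✓  (P2,R8) ✗  (P3,R5) ✗  (P4,R2) ✗  (P4,R7) ✗  (P5,R1) ✓  (P5,R5) ✗  (P5,R8) ✗  (P6,R2) ✗  (P6,R4) ✓  (P6,R8) ✗  (P7,R6) ✓  (P7,R8) ✓
Counterexamples (restrictor pairs failing the scope): 8.

8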